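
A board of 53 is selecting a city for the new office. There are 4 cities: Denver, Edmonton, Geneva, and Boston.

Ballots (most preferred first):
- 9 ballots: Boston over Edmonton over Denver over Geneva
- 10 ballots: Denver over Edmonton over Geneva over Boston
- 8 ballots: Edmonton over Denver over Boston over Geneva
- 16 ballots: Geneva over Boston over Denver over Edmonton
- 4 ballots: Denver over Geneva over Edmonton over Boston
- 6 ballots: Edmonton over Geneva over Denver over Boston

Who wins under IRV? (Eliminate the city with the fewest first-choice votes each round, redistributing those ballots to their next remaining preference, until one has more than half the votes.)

Round 1: Denver 14, Edmonton 14, Geneva 16, Boston 9. Boston eliminated.
Round 2: Denver 14, Edmonton 23, Geneva 16. Denver eliminated.
Round 3: Edmonton 33, Geneva 20. Edmonton has a majority (≥27).

Edmonton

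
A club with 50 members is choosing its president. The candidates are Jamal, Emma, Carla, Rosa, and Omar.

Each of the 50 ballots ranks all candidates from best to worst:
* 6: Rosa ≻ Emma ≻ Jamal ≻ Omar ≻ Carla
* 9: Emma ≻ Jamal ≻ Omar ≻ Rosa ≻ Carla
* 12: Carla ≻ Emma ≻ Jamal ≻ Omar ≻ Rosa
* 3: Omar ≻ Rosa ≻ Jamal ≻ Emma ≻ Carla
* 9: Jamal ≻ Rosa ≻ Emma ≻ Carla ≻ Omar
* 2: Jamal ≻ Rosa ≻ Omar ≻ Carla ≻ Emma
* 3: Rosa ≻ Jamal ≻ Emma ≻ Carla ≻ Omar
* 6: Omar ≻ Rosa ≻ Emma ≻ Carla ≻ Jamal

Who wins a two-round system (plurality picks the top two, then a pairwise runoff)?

Round 1 first-place votes: Jamal 11, Emma 9, Carla 12, Rosa 9, Omar 9. Carla and Jamal advance.
Runoff: Carla is ranked above Jamal on 18 ballots, Jamal above Carla on 32.

Jamal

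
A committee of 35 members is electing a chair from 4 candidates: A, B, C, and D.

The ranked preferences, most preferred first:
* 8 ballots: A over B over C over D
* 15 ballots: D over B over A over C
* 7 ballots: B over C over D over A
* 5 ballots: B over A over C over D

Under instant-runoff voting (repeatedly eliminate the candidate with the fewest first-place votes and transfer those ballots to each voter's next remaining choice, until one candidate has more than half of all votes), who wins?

B

Round 1: A 8, B 12, C 0, D 15. C eliminated.
Round 2: A 8, B 12, D 15. A eliminated.
Round 3: B 20, D 15. B has a majority (≥18).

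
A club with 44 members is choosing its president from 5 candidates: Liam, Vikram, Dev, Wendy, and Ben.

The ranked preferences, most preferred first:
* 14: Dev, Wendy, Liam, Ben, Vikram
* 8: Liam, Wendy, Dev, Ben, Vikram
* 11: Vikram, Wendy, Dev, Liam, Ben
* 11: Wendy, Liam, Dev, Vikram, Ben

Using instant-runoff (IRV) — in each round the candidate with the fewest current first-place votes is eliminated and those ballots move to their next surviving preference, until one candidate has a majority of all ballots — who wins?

Round 1: Liam 8, Vikram 11, Dev 14, Wendy 11, Ben 0. Ben eliminated.
Round 2: Liam 8, Vikram 11, Dev 14, Wendy 11. Liam eliminated.
Round 3: Vikram 11, Dev 14, Wendy 19. Vikram eliminated.
Round 4: Dev 14, Wendy 30. Wendy has a majority (≥23).

Wendy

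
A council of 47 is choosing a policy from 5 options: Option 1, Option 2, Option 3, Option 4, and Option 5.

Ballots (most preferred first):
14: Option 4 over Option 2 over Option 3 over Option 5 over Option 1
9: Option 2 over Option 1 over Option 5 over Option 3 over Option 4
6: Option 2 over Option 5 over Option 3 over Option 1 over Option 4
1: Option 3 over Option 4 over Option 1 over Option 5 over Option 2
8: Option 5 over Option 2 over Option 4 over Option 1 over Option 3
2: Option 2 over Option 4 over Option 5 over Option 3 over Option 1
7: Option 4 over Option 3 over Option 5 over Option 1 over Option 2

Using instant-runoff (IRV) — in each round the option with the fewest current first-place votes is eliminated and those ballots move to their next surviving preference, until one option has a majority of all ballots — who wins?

Option 2

Round 1: Option 1 0, Option 2 17, Option 3 1, Option 4 21, Option 5 8. Option 1 eliminated.
Round 2: Option 2 17, Option 3 1, Option 4 21, Option 5 8. Option 3 eliminated.
Round 3: Option 2 17, Option 4 22, Option 5 8. Option 5 eliminated.
Round 4: Option 2 25, Option 4 22. Option 2 has a majority (≥24).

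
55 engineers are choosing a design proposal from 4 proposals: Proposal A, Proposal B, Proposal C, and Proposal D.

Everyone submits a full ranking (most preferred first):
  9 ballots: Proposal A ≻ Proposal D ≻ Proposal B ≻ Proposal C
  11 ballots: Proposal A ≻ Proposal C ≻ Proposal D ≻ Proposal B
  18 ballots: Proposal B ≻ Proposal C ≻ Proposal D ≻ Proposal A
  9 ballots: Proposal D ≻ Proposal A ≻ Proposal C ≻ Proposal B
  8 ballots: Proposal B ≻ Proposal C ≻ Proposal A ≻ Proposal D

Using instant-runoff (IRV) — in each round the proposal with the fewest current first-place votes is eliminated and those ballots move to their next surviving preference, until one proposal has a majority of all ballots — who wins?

Round 1: Proposal A 20, Proposal B 26, Proposal C 0, Proposal D 9. Proposal C eliminated.
Round 2: Proposal A 20, Proposal B 26, Proposal D 9. Proposal D eliminated.
Round 3: Proposal A 29, Proposal B 26. Proposal A has a majority (≥28).

Proposal A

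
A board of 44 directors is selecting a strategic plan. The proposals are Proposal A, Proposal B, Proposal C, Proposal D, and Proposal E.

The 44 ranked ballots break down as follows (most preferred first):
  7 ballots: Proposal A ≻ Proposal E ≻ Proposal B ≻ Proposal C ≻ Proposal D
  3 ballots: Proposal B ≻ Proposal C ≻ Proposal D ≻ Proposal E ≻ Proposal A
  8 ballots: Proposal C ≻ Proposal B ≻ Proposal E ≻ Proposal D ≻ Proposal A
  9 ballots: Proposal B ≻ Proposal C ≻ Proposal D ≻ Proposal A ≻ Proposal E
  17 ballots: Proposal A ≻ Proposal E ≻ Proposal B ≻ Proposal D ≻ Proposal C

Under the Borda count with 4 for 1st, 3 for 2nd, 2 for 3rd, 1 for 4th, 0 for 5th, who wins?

Proposal A: 7×4 + 3×0 + 8×0 + 9×1 + 17×4 = 105
Proposal B: 7×2 + 3×4 + 8×3 + 9×4 + 17×2 = 120
Proposal C: 7×1 + 3×3 + 8×4 + 9×3 + 17×0 = 75
Proposal D: 7×0 + 3×2 + 8×1 + 9×2 + 17×1 = 49
Proposal E: 7×3 + 3×1 + 8×2 + 9×0 + 17×3 = 91

Proposal B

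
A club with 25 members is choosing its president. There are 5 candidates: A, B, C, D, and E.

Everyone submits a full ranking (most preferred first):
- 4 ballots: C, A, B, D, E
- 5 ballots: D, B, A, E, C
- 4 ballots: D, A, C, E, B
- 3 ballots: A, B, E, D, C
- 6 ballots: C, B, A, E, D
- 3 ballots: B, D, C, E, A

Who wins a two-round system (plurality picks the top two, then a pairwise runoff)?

Round 1 first-place votes: A 3, B 3, C 10, D 9, E 0. C and D advance.
Runoff: C is ranked above D on 10 ballots, D above C on 15.

D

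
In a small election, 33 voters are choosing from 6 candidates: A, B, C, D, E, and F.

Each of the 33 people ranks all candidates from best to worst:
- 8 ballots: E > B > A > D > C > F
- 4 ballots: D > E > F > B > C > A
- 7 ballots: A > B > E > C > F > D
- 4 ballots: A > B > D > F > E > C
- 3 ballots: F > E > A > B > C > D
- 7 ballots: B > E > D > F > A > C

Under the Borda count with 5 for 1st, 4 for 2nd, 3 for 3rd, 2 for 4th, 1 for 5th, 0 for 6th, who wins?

B

A: 8×3 + 4×0 + 7×5 + 4×5 + 3×3 + 7×1 = 95
B: 8×4 + 4×2 + 7×4 + 4×4 + 3×2 + 7×5 = 125
C: 8×1 + 4×1 + 7×2 + 4×0 + 3×1 + 7×0 = 29
D: 8×2 + 4×5 + 7×0 + 4×3 + 3×0 + 7×3 = 69
E: 8×5 + 4×4 + 7×3 + 4×1 + 3×4 + 7×4 = 121
F: 8×0 + 4×3 + 7×1 + 4×2 + 3×5 + 7×2 = 56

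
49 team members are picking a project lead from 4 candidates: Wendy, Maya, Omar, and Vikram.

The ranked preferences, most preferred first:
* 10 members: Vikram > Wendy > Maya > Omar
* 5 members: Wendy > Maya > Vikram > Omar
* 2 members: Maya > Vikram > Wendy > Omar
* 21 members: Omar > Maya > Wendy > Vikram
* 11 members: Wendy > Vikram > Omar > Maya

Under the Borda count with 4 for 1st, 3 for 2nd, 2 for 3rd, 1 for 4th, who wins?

Wendy: 10×3 + 5×4 + 2×2 + 21×2 + 11×4 = 140
Maya: 10×2 + 5×3 + 2×4 + 21×3 + 11×1 = 117
Omar: 10×1 + 5×1 + 2×1 + 21×4 + 11×2 = 123
Vikram: 10×4 + 5×2 + 2×3 + 21×1 + 11×3 = 110

Wendy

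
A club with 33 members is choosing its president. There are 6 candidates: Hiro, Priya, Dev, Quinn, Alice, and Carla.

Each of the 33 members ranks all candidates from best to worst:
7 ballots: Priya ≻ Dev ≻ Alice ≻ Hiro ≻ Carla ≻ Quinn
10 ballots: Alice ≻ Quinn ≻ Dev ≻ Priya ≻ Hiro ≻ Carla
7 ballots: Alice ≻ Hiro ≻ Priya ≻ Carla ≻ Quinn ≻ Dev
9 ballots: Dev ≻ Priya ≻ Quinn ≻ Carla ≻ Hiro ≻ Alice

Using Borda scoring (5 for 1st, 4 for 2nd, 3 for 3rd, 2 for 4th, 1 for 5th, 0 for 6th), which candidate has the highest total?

Priya

Hiro: 7×2 + 10×1 + 7×4 + 9×1 = 61
Priya: 7×5 + 10×2 + 7×3 + 9×4 = 112
Dev: 7×4 + 10×3 + 7×0 + 9×5 = 103
Quinn: 7×0 + 10×4 + 7×1 + 9×3 = 74
Alice: 7×3 + 10×5 + 7×5 + 9×0 = 106
Carla: 7×1 + 10×0 + 7×2 + 9×2 = 39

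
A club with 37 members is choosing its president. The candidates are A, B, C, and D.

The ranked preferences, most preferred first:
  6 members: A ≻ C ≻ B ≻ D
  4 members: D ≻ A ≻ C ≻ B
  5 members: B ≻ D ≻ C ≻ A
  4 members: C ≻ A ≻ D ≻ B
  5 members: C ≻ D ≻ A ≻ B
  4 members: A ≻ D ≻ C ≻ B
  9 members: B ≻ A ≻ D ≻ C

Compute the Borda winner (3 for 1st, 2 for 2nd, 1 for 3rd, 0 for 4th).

A

A: 6×3 + 4×2 + 5×0 + 4×2 + 5×1 + 4×3 + 9×2 = 69
B: 6×1 + 4×0 + 5×3 + 4×0 + 5×0 + 4×0 + 9×3 = 48
C: 6×2 + 4×1 + 5×1 + 4×3 + 5×3 + 4×1 + 9×0 = 52
D: 6×0 + 4×3 + 5×2 + 4×1 + 5×2 + 4×2 + 9×1 = 53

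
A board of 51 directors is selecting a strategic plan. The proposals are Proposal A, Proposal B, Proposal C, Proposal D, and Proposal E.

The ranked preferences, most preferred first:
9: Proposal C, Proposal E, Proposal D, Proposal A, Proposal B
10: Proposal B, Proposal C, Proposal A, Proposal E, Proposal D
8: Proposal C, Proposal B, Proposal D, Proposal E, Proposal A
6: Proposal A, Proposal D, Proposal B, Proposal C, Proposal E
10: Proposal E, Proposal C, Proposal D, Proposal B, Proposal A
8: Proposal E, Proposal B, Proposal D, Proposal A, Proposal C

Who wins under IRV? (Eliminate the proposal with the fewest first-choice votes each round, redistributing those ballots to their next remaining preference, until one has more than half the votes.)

Proposal C

Round 1: Proposal A 6, Proposal B 10, Proposal C 17, Proposal D 0, Proposal E 18. Proposal D eliminated.
Round 2: Proposal A 6, Proposal B 10, Proposal C 17, Proposal E 18. Proposal A eliminated.
Round 3: Proposal B 16, Proposal C 17, Proposal E 18. Proposal B eliminated.
Round 4: Proposal C 33, Proposal E 18. Proposal C has a majority (≥26).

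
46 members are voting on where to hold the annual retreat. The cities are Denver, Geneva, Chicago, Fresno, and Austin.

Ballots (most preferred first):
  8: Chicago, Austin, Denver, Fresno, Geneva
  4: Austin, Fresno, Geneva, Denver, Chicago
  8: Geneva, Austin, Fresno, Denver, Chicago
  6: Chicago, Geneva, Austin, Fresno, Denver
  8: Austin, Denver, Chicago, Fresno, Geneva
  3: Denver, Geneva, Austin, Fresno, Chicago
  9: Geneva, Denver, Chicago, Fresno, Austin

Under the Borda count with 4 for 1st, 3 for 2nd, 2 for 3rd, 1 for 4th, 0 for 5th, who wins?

Denver: 8×2 + 4×1 + 8×1 + 6×0 + 8×3 + 3×4 + 9×3 = 91
Geneva: 8×0 + 4×2 + 8×4 + 6×3 + 8×0 + 3×3 + 9×4 = 103
Chicago: 8×4 + 4×0 + 8×0 + 6×4 + 8×2 + 3×0 + 9×2 = 90
Fresno: 8×1 + 4×3 + 8×2 + 6×1 + 8×1 + 3×1 + 9×1 = 62
Austin: 8×3 + 4×4 + 8×3 + 6×2 + 8×4 + 3×2 + 9×0 = 114

Austin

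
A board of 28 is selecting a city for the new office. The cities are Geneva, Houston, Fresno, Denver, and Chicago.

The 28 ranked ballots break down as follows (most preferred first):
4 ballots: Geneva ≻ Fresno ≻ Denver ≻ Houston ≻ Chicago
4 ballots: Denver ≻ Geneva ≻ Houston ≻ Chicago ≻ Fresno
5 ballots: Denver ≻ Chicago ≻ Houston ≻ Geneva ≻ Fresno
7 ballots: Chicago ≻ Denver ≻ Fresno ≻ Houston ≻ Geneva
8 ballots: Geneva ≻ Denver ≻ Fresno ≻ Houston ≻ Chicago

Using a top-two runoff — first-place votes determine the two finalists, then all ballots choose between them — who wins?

Denver

Round 1 first-place votes: Geneva 12, Houston 0, Fresno 0, Denver 9, Chicago 7. Geneva and Denver advance.
Runoff: Geneva is ranked above Denver on 12 ballots, Denver above Geneva on 16.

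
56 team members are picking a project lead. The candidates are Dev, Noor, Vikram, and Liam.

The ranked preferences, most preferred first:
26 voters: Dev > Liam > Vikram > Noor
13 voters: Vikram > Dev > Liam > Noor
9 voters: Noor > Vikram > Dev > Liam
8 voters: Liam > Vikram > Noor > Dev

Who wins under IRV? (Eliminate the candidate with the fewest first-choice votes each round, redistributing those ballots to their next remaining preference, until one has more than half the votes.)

Round 1: Dev 26, Noor 9, Vikram 13, Liam 8. Liam eliminated.
Round 2: Dev 26, Noor 9, Vikram 21. Noor eliminated.
Round 3: Dev 26, Vikram 30. Vikram has a majority (≥29).

Vikram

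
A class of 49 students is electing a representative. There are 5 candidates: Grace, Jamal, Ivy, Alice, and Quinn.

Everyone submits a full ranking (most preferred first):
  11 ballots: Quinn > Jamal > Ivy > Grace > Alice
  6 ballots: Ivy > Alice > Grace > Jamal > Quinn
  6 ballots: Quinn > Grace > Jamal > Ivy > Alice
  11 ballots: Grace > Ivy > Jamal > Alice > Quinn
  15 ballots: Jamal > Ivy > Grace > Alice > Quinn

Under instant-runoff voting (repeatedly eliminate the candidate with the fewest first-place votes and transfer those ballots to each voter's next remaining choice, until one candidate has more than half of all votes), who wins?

Grace

Round 1: Grace 11, Jamal 15, Ivy 6, Alice 0, Quinn 17. Alice eliminated.
Round 2: Grace 11, Jamal 15, Ivy 6, Quinn 17. Ivy eliminated.
Round 3: Grace 17, Jamal 15, Quinn 17. Jamal eliminated.
Round 4: Grace 32, Quinn 17. Grace has a majority (≥25).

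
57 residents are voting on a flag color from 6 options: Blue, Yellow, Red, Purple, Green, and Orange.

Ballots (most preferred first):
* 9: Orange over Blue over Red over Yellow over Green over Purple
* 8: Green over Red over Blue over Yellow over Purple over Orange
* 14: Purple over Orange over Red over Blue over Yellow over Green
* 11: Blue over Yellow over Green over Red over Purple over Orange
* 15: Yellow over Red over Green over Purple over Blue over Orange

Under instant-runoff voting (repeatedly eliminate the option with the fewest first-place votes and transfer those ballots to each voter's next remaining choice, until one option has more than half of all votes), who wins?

Round 1: Blue 11, Yellow 15, Red 0, Purple 14, Green 8, Orange 9. Red eliminated.
Round 2: Blue 11, Yellow 15, Purple 14, Green 8, Orange 9. Green eliminated.
Round 3: Blue 19, Yellow 15, Purple 14, Orange 9. Orange eliminated.
Round 4: Blue 28, Yellow 15, Purple 14. Purple eliminated.
Round 5: Blue 42, Yellow 15. Blue has a majority (≥29).

Blue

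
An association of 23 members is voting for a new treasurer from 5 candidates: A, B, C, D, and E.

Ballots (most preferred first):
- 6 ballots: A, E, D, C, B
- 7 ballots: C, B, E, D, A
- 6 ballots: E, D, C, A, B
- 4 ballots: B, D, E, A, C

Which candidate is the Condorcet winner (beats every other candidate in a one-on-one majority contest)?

E

E vs A: 17–6
E vs B: 12–11
E vs C: 16–7
E vs D: 19–4
E beats every other candidate.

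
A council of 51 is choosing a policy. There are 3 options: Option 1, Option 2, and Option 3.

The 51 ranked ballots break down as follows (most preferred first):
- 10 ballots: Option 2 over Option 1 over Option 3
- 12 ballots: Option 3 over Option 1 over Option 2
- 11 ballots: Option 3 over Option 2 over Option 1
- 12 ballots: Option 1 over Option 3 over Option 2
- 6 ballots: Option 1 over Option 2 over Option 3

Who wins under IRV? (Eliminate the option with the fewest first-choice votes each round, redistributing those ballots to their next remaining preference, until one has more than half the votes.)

Round 1: Option 1 18, Option 2 10, Option 3 23. Option 2 eliminated.
Round 2: Option 1 28, Option 3 23. Option 1 has a majority (≥26).

Option 1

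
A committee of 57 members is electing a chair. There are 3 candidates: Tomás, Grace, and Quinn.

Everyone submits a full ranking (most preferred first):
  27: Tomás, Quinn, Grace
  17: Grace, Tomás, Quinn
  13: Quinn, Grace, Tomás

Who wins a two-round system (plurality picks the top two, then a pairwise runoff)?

Round 1 first-place votes: Tomás 27, Grace 17, Quinn 13. Tomás and Grace advance.
Runoff: Tomás is ranked above Grace on 27 ballots, Grace above Tomás on 30.

Grace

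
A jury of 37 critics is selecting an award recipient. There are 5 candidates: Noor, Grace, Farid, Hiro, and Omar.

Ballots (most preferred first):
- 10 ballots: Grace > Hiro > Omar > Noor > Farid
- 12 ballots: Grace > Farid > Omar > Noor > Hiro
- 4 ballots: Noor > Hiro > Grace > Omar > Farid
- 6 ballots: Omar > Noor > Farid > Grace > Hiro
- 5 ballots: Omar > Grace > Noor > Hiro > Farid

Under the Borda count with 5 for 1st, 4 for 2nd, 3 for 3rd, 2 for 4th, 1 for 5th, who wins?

Noor: 10×2 + 12×2 + 4×5 + 6×4 + 5×3 = 103
Grace: 10×5 + 12×5 + 4×3 + 6×2 + 5×4 = 154
Farid: 10×1 + 12×4 + 4×1 + 6×3 + 5×1 = 85
Hiro: 10×4 + 12×1 + 4×4 + 6×1 + 5×2 = 84
Omar: 10×3 + 12×3 + 4×2 + 6×5 + 5×5 = 129

Grace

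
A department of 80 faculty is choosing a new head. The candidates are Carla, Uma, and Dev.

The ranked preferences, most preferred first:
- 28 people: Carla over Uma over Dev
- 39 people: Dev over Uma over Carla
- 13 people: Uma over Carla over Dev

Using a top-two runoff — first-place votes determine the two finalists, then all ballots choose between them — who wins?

Carla

Round 1 first-place votes: Carla 28, Uma 13, Dev 39. Dev and Carla advance.
Runoff: Dev is ranked above Carla on 39 ballots, Carla above Dev on 41.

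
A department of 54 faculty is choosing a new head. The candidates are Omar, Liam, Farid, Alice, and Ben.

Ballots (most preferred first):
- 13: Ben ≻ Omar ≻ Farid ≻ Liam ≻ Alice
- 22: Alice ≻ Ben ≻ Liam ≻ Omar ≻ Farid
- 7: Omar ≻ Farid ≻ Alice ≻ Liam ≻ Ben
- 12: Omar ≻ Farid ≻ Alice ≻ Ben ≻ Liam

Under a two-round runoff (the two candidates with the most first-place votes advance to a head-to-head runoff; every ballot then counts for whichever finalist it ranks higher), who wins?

Round 1 first-place votes: Omar 19, Liam 0, Farid 0, Alice 22, Ben 13. Alice and Omar advance.
Runoff: Alice is ranked above Omar on 22 ballots, Omar above Alice on 32.

Omar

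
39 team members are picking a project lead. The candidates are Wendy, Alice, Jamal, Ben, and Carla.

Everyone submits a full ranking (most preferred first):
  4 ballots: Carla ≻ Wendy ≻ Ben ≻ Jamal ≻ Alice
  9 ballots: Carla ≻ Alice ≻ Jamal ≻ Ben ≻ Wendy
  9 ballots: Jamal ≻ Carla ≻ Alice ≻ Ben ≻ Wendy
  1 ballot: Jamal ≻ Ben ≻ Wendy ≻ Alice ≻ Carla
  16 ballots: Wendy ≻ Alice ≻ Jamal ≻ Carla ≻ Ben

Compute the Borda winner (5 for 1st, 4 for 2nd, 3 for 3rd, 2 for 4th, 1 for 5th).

Wendy: 4×4 + 9×1 + 9×1 + 1×3 + 16×5 = 117
Alice: 4×1 + 9×4 + 9×3 + 1×2 + 16×4 = 133
Jamal: 4×2 + 9×3 + 9×5 + 1×5 + 16×3 = 133
Ben: 4×3 + 9×2 + 9×2 + 1×4 + 16×1 = 68
Carla: 4×5 + 9×5 + 9×4 + 1×1 + 16×2 = 134

Carla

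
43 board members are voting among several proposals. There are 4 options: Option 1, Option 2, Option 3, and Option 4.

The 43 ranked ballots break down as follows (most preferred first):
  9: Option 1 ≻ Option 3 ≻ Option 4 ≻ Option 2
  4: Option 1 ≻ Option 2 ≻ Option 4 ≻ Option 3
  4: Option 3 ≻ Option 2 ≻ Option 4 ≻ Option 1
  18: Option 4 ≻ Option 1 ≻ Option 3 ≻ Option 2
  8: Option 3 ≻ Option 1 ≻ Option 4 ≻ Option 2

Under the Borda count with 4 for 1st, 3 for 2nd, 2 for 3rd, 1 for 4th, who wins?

Option 1: 9×4 + 4×4 + 4×1 + 18×3 + 8×3 = 134
Option 2: 9×1 + 4×3 + 4×3 + 18×1 + 8×1 = 59
Option 3: 9×3 + 4×1 + 4×4 + 18×2 + 8×4 = 115
Option 4: 9×2 + 4×2 + 4×2 + 18×4 + 8×2 = 122

Option 1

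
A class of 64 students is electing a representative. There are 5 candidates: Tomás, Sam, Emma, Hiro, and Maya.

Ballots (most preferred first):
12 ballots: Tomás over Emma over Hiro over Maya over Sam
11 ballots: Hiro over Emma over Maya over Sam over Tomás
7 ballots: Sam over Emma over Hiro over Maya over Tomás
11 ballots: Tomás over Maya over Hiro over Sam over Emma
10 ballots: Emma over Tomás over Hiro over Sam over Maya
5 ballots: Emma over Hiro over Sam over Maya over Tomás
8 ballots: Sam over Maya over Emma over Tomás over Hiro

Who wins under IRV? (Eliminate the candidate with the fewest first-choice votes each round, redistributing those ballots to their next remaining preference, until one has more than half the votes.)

Round 1: Tomás 23, Sam 15, Emma 15, Hiro 11, Maya 0. Maya eliminated.
Round 2: Tomás 23, Sam 15, Emma 15, Hiro 11. Hiro eliminated.
Round 3: Tomás 23, Sam 15, Emma 26. Sam eliminated.
Round 4: Tomás 23, Emma 41. Emma has a majority (≥33).

Emma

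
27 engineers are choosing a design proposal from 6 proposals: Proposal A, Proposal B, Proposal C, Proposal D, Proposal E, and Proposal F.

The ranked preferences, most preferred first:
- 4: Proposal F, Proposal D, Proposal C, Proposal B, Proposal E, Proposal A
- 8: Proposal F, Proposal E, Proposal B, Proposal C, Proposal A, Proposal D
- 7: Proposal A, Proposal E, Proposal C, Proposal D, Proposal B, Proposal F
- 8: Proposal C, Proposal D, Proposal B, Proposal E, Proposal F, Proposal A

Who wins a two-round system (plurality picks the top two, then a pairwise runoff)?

Proposal C

Round 1 first-place votes: Proposal A 7, Proposal B 0, Proposal C 8, Proposal D 0, Proposal E 0, Proposal F 12. Proposal F and Proposal C advance.
Runoff: Proposal F is ranked above Proposal C on 12 ballots, Proposal C above Proposal F on 15.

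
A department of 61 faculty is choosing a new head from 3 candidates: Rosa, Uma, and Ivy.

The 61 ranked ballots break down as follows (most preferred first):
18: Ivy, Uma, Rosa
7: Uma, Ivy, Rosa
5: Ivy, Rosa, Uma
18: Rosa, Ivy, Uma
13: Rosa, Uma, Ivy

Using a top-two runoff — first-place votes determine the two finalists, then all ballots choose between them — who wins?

Rosa

Round 1 first-place votes: Rosa 31, Uma 7, Ivy 23. Rosa and Ivy advance.
Runoff: Rosa is ranked above Ivy on 31 ballots, Ivy above Rosa on 30.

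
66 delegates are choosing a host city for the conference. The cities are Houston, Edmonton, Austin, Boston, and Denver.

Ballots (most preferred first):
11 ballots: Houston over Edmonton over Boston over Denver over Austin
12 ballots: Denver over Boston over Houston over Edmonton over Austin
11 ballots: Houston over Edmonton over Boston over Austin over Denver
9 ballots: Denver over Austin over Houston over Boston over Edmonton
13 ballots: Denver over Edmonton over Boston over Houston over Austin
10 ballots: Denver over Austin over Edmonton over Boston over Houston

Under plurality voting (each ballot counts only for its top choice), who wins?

Denver

First-place votes: Houston 22, Edmonton 0, Austin 0, Boston 0, Denver 44.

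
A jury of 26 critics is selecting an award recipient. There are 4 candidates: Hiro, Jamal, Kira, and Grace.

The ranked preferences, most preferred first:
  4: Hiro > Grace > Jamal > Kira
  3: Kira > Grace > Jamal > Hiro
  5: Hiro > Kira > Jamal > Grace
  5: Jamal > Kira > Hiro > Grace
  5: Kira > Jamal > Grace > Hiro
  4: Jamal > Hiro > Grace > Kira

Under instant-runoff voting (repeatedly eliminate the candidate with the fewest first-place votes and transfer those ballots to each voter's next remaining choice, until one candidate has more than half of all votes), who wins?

Jamal

Round 1: Hiro 9, Jamal 9, Kira 8, Grace 0. Grace eliminated.
Round 2: Hiro 9, Jamal 9, Kira 8. Kira eliminated.
Round 3: Hiro 9, Jamal 17. Jamal has a majority (≥14).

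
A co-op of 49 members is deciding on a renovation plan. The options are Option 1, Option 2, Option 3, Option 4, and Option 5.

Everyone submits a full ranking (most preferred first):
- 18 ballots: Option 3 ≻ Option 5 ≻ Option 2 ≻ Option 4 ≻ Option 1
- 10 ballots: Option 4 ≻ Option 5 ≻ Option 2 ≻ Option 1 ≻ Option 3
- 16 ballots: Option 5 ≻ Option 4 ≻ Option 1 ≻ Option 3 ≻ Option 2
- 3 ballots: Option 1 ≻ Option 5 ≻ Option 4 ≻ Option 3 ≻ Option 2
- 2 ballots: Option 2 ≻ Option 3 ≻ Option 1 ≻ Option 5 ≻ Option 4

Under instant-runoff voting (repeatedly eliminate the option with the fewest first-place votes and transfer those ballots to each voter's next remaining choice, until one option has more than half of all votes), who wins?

Round 1: Option 1 3, Option 2 2, Option 3 18, Option 4 10, Option 5 16. Option 2 eliminated.
Round 2: Option 1 3, Option 3 20, Option 4 10, Option 5 16. Option 1 eliminated.
Round 3: Option 3 20, Option 4 10, Option 5 19. Option 4 eliminated.
Round 4: Option 3 20, Option 5 29. Option 5 has a majority (≥25).

Option 5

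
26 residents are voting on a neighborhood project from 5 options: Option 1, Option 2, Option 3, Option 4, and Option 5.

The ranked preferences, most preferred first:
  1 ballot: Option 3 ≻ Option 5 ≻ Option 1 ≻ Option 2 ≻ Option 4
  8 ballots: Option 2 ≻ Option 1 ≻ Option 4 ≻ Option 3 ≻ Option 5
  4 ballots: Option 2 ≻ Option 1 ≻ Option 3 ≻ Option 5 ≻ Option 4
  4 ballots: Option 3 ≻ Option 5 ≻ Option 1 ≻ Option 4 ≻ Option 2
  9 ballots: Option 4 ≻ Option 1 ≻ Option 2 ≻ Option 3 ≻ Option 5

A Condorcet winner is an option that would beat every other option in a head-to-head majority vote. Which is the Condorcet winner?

Option 1

Option 1 vs Option 2: 14–12
Option 1 vs Option 3: 21–5
Option 1 vs Option 4: 17–9
Option 1 vs Option 5: 21–5
Option 1 beats every other option.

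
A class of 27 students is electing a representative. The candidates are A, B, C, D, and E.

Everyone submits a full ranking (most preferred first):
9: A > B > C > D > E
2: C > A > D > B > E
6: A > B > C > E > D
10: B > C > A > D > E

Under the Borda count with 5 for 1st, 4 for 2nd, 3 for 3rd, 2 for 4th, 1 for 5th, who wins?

B

A: 9×5 + 2×4 + 6×5 + 10×3 = 113
B: 9×4 + 2×2 + 6×4 + 10×5 = 114
C: 9×3 + 2×5 + 6×3 + 10×4 = 95
D: 9×2 + 2×3 + 6×1 + 10×2 = 50
E: 9×1 + 2×1 + 6×2 + 10×1 = 33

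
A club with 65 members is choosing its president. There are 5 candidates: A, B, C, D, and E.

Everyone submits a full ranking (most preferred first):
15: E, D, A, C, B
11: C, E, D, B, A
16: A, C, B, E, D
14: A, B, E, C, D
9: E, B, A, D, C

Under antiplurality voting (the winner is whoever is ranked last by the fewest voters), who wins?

E

Last-place votes: A 11, B 15, C 9, D 30, E 0.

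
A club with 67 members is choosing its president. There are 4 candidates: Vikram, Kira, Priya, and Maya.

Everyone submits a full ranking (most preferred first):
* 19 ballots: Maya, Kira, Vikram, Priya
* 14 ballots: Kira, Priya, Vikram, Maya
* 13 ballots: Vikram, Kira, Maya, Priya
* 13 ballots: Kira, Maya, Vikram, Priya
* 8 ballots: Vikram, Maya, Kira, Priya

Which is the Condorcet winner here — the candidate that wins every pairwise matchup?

Kira vs Vikram: 46–21
Kira vs Priya: 67–0
Kira vs Maya: 40–27
Kira beats every other candidate.

Kira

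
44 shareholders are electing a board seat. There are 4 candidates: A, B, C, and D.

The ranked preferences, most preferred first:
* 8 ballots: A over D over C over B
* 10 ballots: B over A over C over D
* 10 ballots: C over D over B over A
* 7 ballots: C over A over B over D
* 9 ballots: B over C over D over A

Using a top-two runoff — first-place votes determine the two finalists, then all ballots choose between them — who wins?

C

Round 1 first-place votes: A 8, B 19, C 17, D 0. B and C advance.
Runoff: B is ranked above C on 19 ballots, C above B on 25.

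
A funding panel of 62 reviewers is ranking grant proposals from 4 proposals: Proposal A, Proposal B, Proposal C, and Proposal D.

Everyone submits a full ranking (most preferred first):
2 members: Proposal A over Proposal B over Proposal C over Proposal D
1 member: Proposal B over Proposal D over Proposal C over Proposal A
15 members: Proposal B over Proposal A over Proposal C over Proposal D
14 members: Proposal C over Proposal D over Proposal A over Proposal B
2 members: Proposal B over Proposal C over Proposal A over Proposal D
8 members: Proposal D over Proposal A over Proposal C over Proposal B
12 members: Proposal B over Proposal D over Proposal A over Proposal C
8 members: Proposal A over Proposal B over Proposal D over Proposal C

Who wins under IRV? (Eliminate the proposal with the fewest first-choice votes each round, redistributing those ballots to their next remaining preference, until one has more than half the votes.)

Round 1: Proposal A 10, Proposal B 30, Proposal C 14, Proposal D 8. Proposal D eliminated.
Round 2: Proposal A 18, Proposal B 30, Proposal C 14. Proposal C eliminated.
Round 3: Proposal A 32, Proposal B 30. Proposal A has a majority (≥32).

Proposal A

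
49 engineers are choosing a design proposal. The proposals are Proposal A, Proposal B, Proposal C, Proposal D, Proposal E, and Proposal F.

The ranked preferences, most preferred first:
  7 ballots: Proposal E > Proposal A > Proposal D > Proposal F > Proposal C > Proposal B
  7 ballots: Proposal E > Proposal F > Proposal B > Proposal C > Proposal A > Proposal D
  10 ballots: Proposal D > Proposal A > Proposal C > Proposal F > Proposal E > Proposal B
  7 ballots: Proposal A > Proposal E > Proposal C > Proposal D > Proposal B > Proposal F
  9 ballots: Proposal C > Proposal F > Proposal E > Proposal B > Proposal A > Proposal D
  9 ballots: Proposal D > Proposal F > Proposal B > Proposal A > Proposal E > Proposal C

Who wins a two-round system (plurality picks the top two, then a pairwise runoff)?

Proposal E

Round 1 first-place votes: Proposal A 7, Proposal B 0, Proposal C 9, Proposal D 19, Proposal E 14, Proposal F 0. Proposal D and Proposal E advance.
Runoff: Proposal D is ranked above Proposal E on 19 ballots, Proposal E above Proposal D on 30.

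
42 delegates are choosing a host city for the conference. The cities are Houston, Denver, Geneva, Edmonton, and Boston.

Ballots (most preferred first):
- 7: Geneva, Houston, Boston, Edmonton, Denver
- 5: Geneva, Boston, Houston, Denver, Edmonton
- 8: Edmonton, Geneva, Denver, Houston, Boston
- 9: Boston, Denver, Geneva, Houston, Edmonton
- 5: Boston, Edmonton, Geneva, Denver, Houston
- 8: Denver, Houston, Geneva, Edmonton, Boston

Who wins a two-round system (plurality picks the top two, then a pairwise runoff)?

Geneva

Round 1 first-place votes: Houston 0, Denver 8, Geneva 12, Edmonton 8, Boston 14. Boston and Geneva advance.
Runoff: Boston is ranked above Geneva on 14 ballots, Geneva above Boston on 28.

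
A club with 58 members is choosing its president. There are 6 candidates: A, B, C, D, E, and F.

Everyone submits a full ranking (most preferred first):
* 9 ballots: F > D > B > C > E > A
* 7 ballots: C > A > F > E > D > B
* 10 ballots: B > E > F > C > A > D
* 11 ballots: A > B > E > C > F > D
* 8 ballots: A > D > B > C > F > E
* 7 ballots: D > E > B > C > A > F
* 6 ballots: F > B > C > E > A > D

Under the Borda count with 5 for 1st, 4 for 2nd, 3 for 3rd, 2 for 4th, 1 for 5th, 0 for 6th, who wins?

A: 9×0 + 7×4 + 10×1 + 11×5 + 8×5 + 7×1 + 6×1 = 146
B: 9×3 + 7×0 + 10×5 + 11×4 + 8×3 + 7×3 + 6×4 = 190
C: 9×2 + 7×5 + 10×2 + 11×2 + 8×2 + 7×2 + 6×3 = 143
D: 9×4 + 7×1 + 10×0 + 11×0 + 8×4 + 7×5 + 6×0 = 110
E: 9×1 + 7×2 + 10×4 + 11×3 + 8×0 + 7×4 + 6×2 = 136
F: 9×5 + 7×3 + 10×3 + 11×1 + 8×1 + 7×0 + 6×5 = 145

B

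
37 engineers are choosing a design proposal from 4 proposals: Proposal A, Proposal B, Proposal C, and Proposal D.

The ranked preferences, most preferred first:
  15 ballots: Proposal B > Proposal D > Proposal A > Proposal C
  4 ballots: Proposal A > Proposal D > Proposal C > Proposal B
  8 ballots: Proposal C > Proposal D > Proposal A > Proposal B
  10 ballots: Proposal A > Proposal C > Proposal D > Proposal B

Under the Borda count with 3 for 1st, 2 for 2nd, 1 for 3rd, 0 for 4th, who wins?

Proposal A: 15×1 + 4×3 + 8×1 + 10×3 = 65
Proposal B: 15×3 + 4×0 + 8×0 + 10×0 = 45
Proposal C: 15×0 + 4×1 + 8×3 + 10×2 = 48
Proposal D: 15×2 + 4×2 + 8×2 + 10×1 = 64

Proposal A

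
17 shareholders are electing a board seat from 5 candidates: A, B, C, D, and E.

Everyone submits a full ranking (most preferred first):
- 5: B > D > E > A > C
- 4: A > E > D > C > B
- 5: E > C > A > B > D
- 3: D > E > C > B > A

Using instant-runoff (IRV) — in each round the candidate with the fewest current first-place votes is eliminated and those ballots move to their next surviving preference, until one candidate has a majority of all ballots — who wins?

E

Round 1: A 4, B 5, C 0, D 3, E 5. C eliminated.
Round 2: A 4, B 5, D 3, E 5. D eliminated.
Round 3: A 4, B 5, E 8. A eliminated.
Round 4: B 5, E 12. E has a majority (≥9).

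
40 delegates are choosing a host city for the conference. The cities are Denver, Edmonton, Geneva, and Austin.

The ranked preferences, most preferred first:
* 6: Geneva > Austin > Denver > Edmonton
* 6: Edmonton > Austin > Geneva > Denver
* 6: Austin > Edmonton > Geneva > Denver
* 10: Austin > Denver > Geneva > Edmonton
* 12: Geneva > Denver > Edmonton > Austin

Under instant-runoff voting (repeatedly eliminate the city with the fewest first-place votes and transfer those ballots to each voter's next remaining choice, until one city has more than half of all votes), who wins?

Round 1: Denver 0, Edmonton 6, Geneva 18, Austin 16. Denver eliminated.
Round 2: Edmonton 6, Geneva 18, Austin 16. Edmonton eliminated.
Round 3: Geneva 18, Austin 22. Austin has a majority (≥21).

Austin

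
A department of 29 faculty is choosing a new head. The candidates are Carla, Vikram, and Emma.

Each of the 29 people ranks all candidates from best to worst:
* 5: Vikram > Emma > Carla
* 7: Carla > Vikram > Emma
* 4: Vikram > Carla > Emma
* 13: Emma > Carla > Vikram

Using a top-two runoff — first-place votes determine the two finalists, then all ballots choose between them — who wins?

Vikram

Round 1 first-place votes: Carla 7, Vikram 9, Emma 13. Emma and Vikram advance.
Runoff: Emma is ranked above Vikram on 13 ballots, Vikram above Emma on 16.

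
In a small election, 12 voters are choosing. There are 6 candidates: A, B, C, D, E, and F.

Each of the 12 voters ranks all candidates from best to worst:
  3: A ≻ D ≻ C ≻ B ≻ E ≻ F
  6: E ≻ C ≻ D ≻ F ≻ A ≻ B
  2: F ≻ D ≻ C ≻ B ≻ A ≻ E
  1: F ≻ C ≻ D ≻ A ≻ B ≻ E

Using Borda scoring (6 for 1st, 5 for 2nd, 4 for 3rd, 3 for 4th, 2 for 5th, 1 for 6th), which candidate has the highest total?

C

A: 3×6 + 6×2 + 2×2 + 1×3 = 37
B: 3×3 + 6×1 + 2×3 + 1×2 = 23
C: 3×4 + 6×5 + 2×4 + 1×5 = 55
D: 3×5 + 6×4 + 2×5 + 1×4 = 53
E: 3×2 + 6×6 + 2×1 + 1×1 = 45
F: 3×1 + 6×3 + 2×6 + 1×6 = 39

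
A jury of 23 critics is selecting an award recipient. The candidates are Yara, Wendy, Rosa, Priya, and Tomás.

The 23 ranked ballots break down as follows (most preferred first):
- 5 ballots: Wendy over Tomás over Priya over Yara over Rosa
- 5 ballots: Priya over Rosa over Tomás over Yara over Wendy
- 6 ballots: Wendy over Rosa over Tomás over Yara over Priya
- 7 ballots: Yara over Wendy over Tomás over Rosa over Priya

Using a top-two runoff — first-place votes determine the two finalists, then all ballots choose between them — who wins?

Yara

Round 1 first-place votes: Yara 7, Wendy 11, Rosa 0, Priya 5, Tomás 0. Wendy and Yara advance.
Runoff: Wendy is ranked above Yara on 11 ballots, Yara above Wendy on 12.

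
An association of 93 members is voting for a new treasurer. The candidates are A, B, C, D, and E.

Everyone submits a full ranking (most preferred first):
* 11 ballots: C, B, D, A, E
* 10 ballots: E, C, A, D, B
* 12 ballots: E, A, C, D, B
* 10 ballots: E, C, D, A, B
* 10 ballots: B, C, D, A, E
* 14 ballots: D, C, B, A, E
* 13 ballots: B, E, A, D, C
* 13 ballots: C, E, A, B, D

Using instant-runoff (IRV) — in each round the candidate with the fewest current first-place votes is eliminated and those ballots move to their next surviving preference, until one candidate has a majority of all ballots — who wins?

C

Round 1: A 0, B 23, C 24, D 14, E 32. A eliminated.
Round 2: B 23, C 24, D 14, E 32. D eliminated.
Round 3: B 23, C 38, E 32. B eliminated.
Round 4: C 48, E 45. C has a majority (≥47).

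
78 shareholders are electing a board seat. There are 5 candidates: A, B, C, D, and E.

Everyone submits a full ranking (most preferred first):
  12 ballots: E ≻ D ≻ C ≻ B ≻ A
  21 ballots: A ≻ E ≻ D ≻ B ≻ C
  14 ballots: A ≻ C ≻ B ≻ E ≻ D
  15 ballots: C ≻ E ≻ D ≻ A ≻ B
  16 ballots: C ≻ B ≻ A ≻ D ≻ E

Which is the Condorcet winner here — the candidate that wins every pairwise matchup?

C

C vs A: 43–35
C vs B: 57–21
C vs D: 45–33
C vs E: 45–33
C beats every other candidate.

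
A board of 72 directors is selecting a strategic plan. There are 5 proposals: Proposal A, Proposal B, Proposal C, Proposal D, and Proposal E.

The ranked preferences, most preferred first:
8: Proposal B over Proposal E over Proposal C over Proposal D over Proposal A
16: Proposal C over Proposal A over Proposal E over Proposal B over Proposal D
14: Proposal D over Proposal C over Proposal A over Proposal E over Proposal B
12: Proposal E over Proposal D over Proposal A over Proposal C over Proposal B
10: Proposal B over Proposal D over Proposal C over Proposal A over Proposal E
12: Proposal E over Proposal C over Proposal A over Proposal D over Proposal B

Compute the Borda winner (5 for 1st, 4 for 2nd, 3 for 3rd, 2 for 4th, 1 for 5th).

Proposal A: 8×1 + 16×4 + 14×3 + 12×3 + 10×2 + 12×3 = 206
Proposal B: 8×5 + 16×2 + 14×1 + 12×1 + 10×5 + 12×1 = 160
Proposal C: 8×3 + 16×5 + 14×4 + 12×2 + 10×3 + 12×4 = 262
Proposal D: 8×2 + 16×1 + 14×5 + 12×4 + 10×4 + 12×2 = 214
Proposal E: 8×4 + 16×3 + 14×2 + 12×5 + 10×1 + 12×5 = 238

Proposal C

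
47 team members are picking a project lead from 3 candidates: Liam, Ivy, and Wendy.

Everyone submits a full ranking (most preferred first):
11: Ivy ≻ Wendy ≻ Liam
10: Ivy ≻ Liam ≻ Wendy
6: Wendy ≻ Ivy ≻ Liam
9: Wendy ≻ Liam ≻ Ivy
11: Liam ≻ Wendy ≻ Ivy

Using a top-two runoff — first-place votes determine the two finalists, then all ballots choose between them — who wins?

Wendy

Round 1 first-place votes: Liam 11, Ivy 21, Wendy 15. Ivy and Wendy advance.
Runoff: Ivy is ranked above Wendy on 21 ballots, Wendy above Ivy on 26.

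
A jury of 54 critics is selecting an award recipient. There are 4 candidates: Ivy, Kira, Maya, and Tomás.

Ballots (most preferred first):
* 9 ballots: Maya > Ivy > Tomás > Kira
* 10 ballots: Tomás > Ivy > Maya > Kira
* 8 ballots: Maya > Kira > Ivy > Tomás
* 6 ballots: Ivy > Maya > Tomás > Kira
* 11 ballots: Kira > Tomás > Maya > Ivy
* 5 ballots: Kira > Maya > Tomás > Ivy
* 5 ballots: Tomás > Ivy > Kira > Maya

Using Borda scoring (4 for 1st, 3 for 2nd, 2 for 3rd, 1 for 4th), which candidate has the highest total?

Ivy: 9×3 + 10×3 + 8×2 + 6×4 + 11×1 + 5×1 + 5×3 = 128
Kira: 9×1 + 10×1 + 8×3 + 6×1 + 11×4 + 5×4 + 5×2 = 123
Maya: 9×4 + 10×2 + 8×4 + 6×3 + 11×2 + 5×3 + 5×1 = 148
Tomás: 9×2 + 10×4 + 8×1 + 6×2 + 11×3 + 5×2 + 5×4 = 141

Maya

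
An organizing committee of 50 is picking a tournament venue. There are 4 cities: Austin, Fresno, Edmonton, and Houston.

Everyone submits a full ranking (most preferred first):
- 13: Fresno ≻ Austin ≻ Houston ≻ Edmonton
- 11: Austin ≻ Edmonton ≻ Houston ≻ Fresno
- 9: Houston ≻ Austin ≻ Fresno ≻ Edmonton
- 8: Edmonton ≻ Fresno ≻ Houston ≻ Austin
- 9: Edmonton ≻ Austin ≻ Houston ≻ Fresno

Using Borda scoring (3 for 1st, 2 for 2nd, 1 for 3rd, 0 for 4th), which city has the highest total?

Austin: 13×2 + 11×3 + 9×2 + 8×0 + 9×2 = 95
Fresno: 13×3 + 11×0 + 9×1 + 8×2 + 9×0 = 64
Edmonton: 13×0 + 11×2 + 9×0 + 8×3 + 9×3 = 73
Houston: 13×1 + 11×1 + 9×3 + 8×1 + 9×1 = 68

Austin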